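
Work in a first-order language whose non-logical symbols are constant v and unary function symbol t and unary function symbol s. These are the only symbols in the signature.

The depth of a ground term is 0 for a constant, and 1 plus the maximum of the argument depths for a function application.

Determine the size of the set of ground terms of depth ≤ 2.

Count level by level. With function symbols t/1, s/1, the terms of depth ≤ k are the 1 constant together with each function applied to depth-≤(k−1) tuples, so N_k = 1 + N_{k-1} + N_{k-1}.
N_0 = 1
N_1 = 1 + 1 + 1 = 3
N_2 = 1 + 3 + 3 = 7

7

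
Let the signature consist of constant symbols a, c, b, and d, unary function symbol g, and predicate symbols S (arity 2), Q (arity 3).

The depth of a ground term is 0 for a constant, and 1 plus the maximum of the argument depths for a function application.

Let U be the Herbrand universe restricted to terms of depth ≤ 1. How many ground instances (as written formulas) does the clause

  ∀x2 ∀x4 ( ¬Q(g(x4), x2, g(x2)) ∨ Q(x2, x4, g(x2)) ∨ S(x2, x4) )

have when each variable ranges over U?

Ground terms of depth ≤ 1:
  Let N_k = |{terms of depth ≤ k}|. Then N_0 = 4 and N_k = 4 + N_{k-1} for k ≥ 1 (one summand per function symbol, arity giving the exponent).
  N_0 = 4
  N_1 = 4 + 4 = 8
So there are 8 ground terms available for substitution.
There are 2 variables to instantiate (x2, x4), each occurring in at least one literal, so different choices give different ground instances.
Number of ground instances = 8^2 = 64.

64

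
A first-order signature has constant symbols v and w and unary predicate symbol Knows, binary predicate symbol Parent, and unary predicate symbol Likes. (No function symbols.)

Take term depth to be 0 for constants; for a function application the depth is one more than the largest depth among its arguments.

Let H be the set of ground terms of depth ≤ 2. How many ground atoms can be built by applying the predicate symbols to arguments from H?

8

First count ground terms of depth ≤ 2.
With no function symbols every ground term is a constant, so there are exactly 2 ground terms at every depth bound.
N_0 = 2
N_1 = 2
N_2 = 2
So |H| = 2.
A ground atom is a predicate applied to a tuple of terms from H, so the count is the sum over predicates of |H|^arity:
  Knows: 2;  Parent: 2^2 = 4;  Likes: 2
Total ground atoms: 2 + 4 + 2 = 8.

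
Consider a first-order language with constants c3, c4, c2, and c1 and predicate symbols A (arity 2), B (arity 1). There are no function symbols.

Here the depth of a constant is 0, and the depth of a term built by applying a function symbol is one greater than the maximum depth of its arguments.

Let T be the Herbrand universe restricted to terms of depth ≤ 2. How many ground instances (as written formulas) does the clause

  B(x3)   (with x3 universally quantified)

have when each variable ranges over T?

Ground terms of depth ≤ 2:
  With no function symbols every ground term is a constant, so there are exactly 4 ground terms at every depth bound.
  N_0 = 4
  N_1 = 4
  N_2 = 4
So there are 4 ground terms available for substitution.
The body mentions the single quantified variable x3; since ground terms form a free algebra, no two substitutions collapse to the same formula.
Number of ground instances = 4.

4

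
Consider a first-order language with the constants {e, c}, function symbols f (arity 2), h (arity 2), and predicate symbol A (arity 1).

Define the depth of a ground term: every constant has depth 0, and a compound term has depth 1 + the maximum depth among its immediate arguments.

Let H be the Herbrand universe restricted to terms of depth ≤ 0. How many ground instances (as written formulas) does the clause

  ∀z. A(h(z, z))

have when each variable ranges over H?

2

Ground terms of depth ≤ 0:
  Let N_k count ground terms of depth at most k. Each non-constant term of depth ≤ k is some function symbol applied to depth-≤(k−1) arguments, giving N_k = 2 + N_{k-1}^2 + N_{k-1}^2.
  N_0 = 2
  Explicitly: e, c.
So there are 2 ground terms available for substitution.
The variable z ranges independently over the available ground terms, and distinct assignments produce distinct instances.
Number of ground instances = 2.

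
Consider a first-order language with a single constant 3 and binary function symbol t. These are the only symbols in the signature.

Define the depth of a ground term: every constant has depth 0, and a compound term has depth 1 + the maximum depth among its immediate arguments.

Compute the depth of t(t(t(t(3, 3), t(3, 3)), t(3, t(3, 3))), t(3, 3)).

4

depth(t(3, 3)) = 1 + max(0, 0) = 1
depth(t(t(3, 3), t(3, 3))) = 1 + max(1, 1) = 2
depth(t(3, t(3, 3))) = 1 + max(0, 1) = 2
depth(t(t(t(3, 3), t(3, 3)), t(3, t(3, 3)))) = 1 + max(2, 2) = 3
depth(t(t(t(t(3, 3), t(3, 3)), t(3, t(3, 3))), t(3, 3))) = 1 + max(3, 1) = 4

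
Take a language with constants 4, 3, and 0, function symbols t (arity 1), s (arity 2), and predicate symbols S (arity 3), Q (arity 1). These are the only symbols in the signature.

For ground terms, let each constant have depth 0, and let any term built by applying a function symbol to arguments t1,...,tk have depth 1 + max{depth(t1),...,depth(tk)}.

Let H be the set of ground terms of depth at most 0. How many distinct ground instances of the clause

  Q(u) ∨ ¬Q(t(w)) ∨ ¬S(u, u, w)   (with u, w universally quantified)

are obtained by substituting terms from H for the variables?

Ground terms of depth ≤ 0:
  Let N_k count ground terms of depth at most k. Each non-constant term of depth ≤ k is some function symbol applied to depth-≤(k−1) arguments, giving N_k = 3 + N_{k-1} + N_{k-1}^2.
  N_0 = 3
  Explicitly: 4, 3, 0.
So there are 3 ground terms available for substitution.
There are 2 variables to instantiate (u, w), each occurring in at least one literal, so different choices give different ground instances.
Number of ground instances = 3^2 = 9.

9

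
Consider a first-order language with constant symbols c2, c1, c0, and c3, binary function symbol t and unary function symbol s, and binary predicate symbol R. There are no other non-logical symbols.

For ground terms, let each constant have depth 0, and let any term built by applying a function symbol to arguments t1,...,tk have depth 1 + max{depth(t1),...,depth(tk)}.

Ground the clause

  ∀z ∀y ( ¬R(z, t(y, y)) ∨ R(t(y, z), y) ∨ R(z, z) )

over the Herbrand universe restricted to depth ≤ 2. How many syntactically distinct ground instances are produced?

364816

Ground terms of depth ≤ 2:
  Count level by level. With function symbols t/2, s/1, the terms of depth ≤ k are the 4 constants together with each function applied to depth-≤(k−1) tuples, so N_k = 4 + N_{k-1}^2 + N_{k-1}.
  N_0 = 4
  N_1 = 4 + 4^2 + 4 = 24
  N_2 = 4 + 24^2 + 24 = 604
So there are 604 ground terms available for substitution.
The body mentions every one of the 2 quantified variables; since ground terms form a free algebra, no two substitutions collapse to the same formula.
Number of ground instances = 604^2 = 364816.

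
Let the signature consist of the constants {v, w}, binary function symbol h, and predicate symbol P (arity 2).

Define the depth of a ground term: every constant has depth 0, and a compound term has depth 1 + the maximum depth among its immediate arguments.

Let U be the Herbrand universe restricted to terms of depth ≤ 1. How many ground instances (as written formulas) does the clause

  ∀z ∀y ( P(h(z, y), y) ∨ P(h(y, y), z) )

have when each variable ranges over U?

Ground terms of depth ≤ 1:
  Write N_k for the number of ground terms of depth ≤ k. A term of depth ≤ k is either a constant or a function symbol applied to arguments of depth ≤ k−1, so N_k = 2 + N_{k-1}^2.
  N_0 = 2
  N_1 = 2 + 2^2 = 6
So there are 6 ground terms available for substitution.
There are 2 variables to instantiate (z, y), each occurring in at least one literal, so different choices give different ground instances.
Number of ground instances = 6^2 = 36.

36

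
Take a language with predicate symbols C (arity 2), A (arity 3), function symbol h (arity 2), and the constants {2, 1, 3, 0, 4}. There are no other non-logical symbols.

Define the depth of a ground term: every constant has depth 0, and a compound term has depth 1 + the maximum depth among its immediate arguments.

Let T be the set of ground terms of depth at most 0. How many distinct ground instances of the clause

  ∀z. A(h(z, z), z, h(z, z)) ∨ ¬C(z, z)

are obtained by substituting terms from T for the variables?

5

Ground terms of depth ≤ 0:
  Write N_k for the number of ground terms of depth ≤ k. A term of depth ≤ k is either a constant or a function symbol applied to arguments of depth ≤ k−1, so N_k = 5 + N_{k-1}^2.
  N_0 = 5
  Explicitly: 2, 1, 3, 0, 4.
So there are 5 ground terms available for substitution.
The body mentions the single quantified variable z; since ground terms form a free algebra, no two substitutions collapse to the same formula.
Number of ground instances = 5.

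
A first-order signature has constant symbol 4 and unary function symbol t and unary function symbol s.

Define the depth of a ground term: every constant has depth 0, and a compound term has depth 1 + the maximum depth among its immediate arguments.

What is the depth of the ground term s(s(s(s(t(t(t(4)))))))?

7

depth(t(4)) = 1 + depth(4) = 1 + 0 = 1
depth(t(t(4))) = 1 + depth(t(4)) = 1 + 1 = 2
depth(t(t(t(4)))) = 1 + depth(t(t(4))) = 1 + 2 = 3
depth(s(t(t(t(4))))) = 1 + depth(t(t(t(4)))) = 1 + 3 = 4
depth(s(s(t(t(t(4)))))) = 1 + depth(s(t(t(t(4))))) = 1 + 4 = 5
depth(s(s(s(t(t(t(4))))))) = 1 + depth(s(s(t(t(t(4)))))) = 1 + 5 = 6
depth(s(s(s(s(t(t(t(4)))))))) = 1 + depth(s(s(s(t(t(t(4))))))) = 1 + 6 = 7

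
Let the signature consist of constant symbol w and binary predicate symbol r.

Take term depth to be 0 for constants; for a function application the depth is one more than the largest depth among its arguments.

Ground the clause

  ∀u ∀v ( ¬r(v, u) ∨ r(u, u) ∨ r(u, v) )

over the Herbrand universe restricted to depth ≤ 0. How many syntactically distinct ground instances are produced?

1

Ground terms of depth ≤ 0:
  With no function symbols every ground term is a constant, so there is exactly 1 ground term at every depth bound.
  N_0 = 1
  Explicitly: w.
So there is exactly 1 ground term available for substitution.
The body mentions every one of the 2 quantified variables; since ground terms form a free algebra, no two substitutions collapse to the same formula.
Number of ground instances = 1^2 = 1.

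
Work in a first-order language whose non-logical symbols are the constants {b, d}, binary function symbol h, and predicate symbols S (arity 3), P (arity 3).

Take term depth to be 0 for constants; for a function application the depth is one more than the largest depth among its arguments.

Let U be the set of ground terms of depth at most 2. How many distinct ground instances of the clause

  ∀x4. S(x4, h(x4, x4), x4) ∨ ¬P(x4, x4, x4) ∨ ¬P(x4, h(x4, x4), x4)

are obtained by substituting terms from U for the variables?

Ground terms of depth ≤ 2:
  Count level by level. With function symbols h/2, the terms of depth ≤ k are the 2 constants together with each function applied to depth-≤(k−1) tuples, so N_k = 2 + N_{k-1}^2.
  N_0 = 2
  N_1 = 2 + 2^2 = 6
  N_2 = 2 + 6^2 = 38
So there are 38 ground terms available for substitution.
The clause has 1 distinct variable (x4), which appears in the body. In the free term algebra distinct substitutions yield syntactically distinct ground instances.
Number of ground instances = 38.

38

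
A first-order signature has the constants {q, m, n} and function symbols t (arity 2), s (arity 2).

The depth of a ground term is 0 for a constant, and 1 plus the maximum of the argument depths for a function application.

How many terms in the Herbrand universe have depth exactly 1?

Write N_k for the number of ground terms of depth ≤ k. A term of depth ≤ k is either a constant or a function symbol applied to arguments of depth ≤ k−1, so N_k = 3 + N_{k-1}^2 + N_{k-1}^2.
N_0 = 3
N_1 = 3 + 3^2 + 3^2 = 21
Terms of depth exactly 1: N_1 − N_0 = 21 − 3 = 18.

18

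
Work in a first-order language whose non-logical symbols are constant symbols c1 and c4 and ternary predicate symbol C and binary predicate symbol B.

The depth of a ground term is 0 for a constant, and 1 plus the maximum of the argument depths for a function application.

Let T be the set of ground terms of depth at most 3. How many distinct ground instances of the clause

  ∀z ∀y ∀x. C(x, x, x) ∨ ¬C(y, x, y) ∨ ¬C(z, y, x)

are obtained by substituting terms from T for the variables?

8

Ground terms of depth ≤ 3:
  With no function symbols every ground term is a constant, so there are exactly 2 ground terms at every depth bound.
  N_0 = 2
  N_1 = 2
  N_2 = 2
  N_3 = 2
  Explicitly: c1, c4.
So there are 2 ground terms available for substitution.
There are 3 variables to instantiate (z, y, x), each occurring in at least one literal, so different choices give different ground instances.
Number of ground instances = 2^3 = 8.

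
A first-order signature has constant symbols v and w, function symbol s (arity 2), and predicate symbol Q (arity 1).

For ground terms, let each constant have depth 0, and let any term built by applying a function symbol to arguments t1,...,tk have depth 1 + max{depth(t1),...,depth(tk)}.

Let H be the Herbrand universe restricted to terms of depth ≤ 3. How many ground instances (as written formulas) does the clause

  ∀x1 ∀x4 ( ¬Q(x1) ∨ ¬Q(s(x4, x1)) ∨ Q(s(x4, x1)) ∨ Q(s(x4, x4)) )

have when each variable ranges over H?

Ground terms of depth ≤ 3:
  Let N_k = |{terms of depth ≤ k}|. Then N_0 = 2 and N_k = 2 + N_{k-1}^2 for k ≥ 1 (one summand per function symbol, arity giving the exponent).
  N_0 = 2
  N_1 = 2 + 2^2 = 6
  N_2 = 2 + 6^2 = 38
  N_3 = 2 + 38^2 = 1446
So there are 1446 ground terms available for substitution.
Each of x1, x4 ranges independently over the available ground terms, and distinct assignments produce distinct instances.
Number of ground instances = 1446^2 = 2090916.

2090916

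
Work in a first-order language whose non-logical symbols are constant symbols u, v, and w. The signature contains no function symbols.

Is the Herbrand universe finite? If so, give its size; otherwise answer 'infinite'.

3

There are no function symbols, so every ground term is one of the 3 constants.
The Herbrand universe is {u, v, w}, which is finite with 3 elements.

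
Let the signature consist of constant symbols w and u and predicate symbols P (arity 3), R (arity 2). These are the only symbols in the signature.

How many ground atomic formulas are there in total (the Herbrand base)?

With no function symbols, the Herbrand universe is just the 2 constants.
Ground atoms per predicate: P: 2^3 = 8, R: 2^2 = 4.
Herbrand base size = 8 + 4 = 12.

12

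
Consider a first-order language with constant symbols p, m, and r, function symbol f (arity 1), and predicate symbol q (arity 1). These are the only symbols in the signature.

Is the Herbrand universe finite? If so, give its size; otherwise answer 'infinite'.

The signature has at least one function symbol (f, arity 1) and at least one constant (p).
Iterating f gives infinitely many distinct ground terms: p, f(p), f(f(p)), ...
So the Herbrand universe is infinite.

infinite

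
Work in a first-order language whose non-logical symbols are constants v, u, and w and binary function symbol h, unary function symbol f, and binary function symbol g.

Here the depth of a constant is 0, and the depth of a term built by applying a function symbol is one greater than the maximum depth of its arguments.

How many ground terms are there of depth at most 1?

If N_k denotes the number of depth-≤k ground terms, the 3 constants give N_0 = 3, and each function symbol of arity r contributes N_{k-1}^r new terms at level k: N_k = 3 + N_{k-1}^2 + N_{k-1} + N_{k-1}^2.
N_0 = 3
N_1 = 3 + 3^2 + 3 + 3^2 = 24

24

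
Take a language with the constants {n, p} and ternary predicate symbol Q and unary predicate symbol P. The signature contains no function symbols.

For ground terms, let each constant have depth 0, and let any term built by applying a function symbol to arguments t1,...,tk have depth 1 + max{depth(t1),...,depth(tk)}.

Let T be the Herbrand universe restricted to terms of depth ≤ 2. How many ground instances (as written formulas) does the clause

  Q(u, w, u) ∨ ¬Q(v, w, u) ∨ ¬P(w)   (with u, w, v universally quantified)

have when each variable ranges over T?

8

Ground terms of depth ≤ 2:
  With no function symbols every ground term is a constant, so there are exactly 2 ground terms at every depth bound.
  N_0 = 2
  N_1 = 2
  N_2 = 2
So there are 2 ground terms available for substitution.
The clause has 3 distinct variables (u, w, v), each appearing in the body. In the free term algebra distinct substitutions yield syntactically distinct ground instances.
Number of ground instances = 2^3 = 8.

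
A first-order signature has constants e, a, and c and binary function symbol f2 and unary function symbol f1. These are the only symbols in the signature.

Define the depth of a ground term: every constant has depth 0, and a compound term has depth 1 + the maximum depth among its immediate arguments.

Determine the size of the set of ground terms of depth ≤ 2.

Let N_k = |{terms of depth ≤ k}|. Then N_0 = 3 and N_k = 3 + N_{k-1}^2 + N_{k-1} for k ≥ 1 (one summand per function symbol, arity giving the exponent).
N_0 = 3
N_1 = 3 + 3^2 + 3 = 15
N_2 = 3 + 15^2 + 15 = 243

243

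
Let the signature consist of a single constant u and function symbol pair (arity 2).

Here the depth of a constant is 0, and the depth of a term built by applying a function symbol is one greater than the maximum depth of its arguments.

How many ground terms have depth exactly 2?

Let N_k = |{terms of depth ≤ k}|. Then N_0 = 1 and N_k = 1 + N_{k-1}^2 for k ≥ 1 (one summand per function symbol, arity giving the exponent).
N_0 = 1
N_1 = 1 + 1^2 = 2
N_2 = 1 + 2^2 = 5
Terms of depth exactly 2: N_2 − N_1 = 5 − 2 = 3.

3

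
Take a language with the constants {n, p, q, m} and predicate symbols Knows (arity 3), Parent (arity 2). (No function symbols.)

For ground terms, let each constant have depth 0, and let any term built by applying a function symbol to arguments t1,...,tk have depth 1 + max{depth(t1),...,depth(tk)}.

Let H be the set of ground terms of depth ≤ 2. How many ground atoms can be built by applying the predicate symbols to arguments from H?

80

First count ground terms of depth ≤ 2.
With no function symbols every ground term is a constant, so there are exactly 4 ground terms at every depth bound.
N_0 = 4
N_1 = 4
N_2 = 4
Explicitly: n, p, q, m.
So |H| = 4.
Ground atoms are formed by filling each argument slot of a predicate with a term from H, so an r-ary predicate gives |H|^r atoms:
  Knows: 4^3 = 64;  Parent: 4^2 = 16
Total ground atoms: 64 + 16 = 80.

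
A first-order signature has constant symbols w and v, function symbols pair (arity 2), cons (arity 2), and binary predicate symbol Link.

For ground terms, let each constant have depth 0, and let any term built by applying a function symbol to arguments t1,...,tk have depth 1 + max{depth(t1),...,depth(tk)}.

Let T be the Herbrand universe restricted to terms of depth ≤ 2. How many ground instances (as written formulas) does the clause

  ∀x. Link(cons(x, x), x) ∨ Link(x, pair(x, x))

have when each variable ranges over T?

202

Ground terms of depth ≤ 2:
  Let N_k count ground terms of depth at most k. Each non-constant term of depth ≤ k is some function symbol applied to depth-≤(k−1) arguments, giving N_k = 2 + N_{k-1}^2 + N_{k-1}^2.
  N_0 = 2
  N_1 = 2 + 2^2 + 2^2 = 10
  N_2 = 2 + 10^2 + 10^2 = 202
So there are 202 ground terms available for substitution.
The body mentions the single quantified variable x; since ground terms form a free algebra, no two substitutions collapse to the same formula.
Number of ground instances = 202.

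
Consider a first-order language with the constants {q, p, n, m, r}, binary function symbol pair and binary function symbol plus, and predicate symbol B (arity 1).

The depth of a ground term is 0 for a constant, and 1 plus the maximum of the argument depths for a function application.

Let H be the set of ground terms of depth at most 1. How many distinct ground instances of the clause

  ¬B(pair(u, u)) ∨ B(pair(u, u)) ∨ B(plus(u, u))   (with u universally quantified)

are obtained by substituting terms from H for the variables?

Ground terms of depth ≤ 1:
  Write N_k for the number of ground terms of depth ≤ k. A term of depth ≤ k is either a constant or a function symbol applied to arguments of depth ≤ k−1, so N_k = 5 + N_{k-1}^2 + N_{k-1}^2.
  N_0 = 5
  N_1 = 5 + 5^2 + 5^2 = 55
So there are 55 ground terms available for substitution.
There is 1 variable to instantiate (u),  occurring in at least one literal, so different choices give different ground instances.
Number of ground instances = 55.

55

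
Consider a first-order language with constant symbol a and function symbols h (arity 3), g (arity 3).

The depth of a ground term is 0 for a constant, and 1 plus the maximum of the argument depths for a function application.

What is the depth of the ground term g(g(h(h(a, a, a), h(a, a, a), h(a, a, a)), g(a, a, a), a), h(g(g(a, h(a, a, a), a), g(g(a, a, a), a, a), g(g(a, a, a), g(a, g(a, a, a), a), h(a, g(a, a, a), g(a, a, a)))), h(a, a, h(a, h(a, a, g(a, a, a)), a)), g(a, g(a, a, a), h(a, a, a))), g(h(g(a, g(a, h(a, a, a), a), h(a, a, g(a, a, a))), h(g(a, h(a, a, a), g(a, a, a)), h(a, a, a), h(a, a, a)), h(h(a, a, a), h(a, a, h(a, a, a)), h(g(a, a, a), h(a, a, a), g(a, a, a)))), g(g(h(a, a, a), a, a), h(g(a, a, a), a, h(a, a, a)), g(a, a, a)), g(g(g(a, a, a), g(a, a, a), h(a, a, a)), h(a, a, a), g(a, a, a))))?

depth(h(a, a, a)) = 1 + max(0, 0, 0) = 1
depth(h(h(a, a, a), h(a, a, a), h(a, a, a))) = 1 + max(1, 1, 1) = 2
depth(g(a, a, a)) = 1 + max(0, 0, 0) = 1
depth(g(h(h(a, a, a), h(a, a, a), h(a, a, a)), g(a, a, a), a)) = 1 + max(2, 1, 0) = 3
depth(g(a, h(a, a, a), a)) = 1 + max(0, 1, 0) = 2
depth(g(g(a, a, a), a, a)) = 1 + max(1, 0, 0) = 2
depth(g(a, g(a, a, a), a)) = 1 + max(0, 1, 0) = 2
depth(h(a, g(a, a, a), g(a, a, a))) = 1 + max(0, 1, 1) = 2
depth(g(g(a, a, a), g(a, g(a, a, a), a), h(a, g(a, a, a), g(a, a, a)))) = 1 + max(1, 2, 2) = 3
depth(g(g(a, h(a, a, a), a), g(g(a, a, a), a, a), g(g(a, a, a), g(a, g(a, a, a), a), h(a, g(a, a, a), g(a, a, a))))) = 1 + max(2, 2, 3) = 4
depth(h(a, a, g(a, a, a))) = 1 + max(0, 0, 1) = 2
depth(h(a, h(a, a, g(a, a, a)), a)) = 1 + max(0, 2, 0) = 3
depth(h(a, a, h(a, h(a, a, g(a, a, a)), a))) = 1 + max(0, 0, 3) = 4
depth(g(a, g(a, a, a), h(a, a, a))) = 1 + max(0, 1, 1) = 2
depth(h(g(g(a, h(a, a, a), a), g(g(a, a, a), a, a), g(g(a, a, a), g(a, g(a, a, a), a), h(a, g(a, a, a), g(a, a, a)))), h(a, a, h(a, h(a, a, g(a, a, a)), a)), g(a, g(a, a, a), h(a, a, a)))) = 1 + max(4, 4, 2) = 5
depth(g(a, g(a, h(a, a, a), a), h(a, a, g(a, a, a)))) = 1 + max(0, 2, 2) = 3
depth(g(a, h(a, a, a), g(a, a, a))) = 1 + max(0, 1, 1) = 2
depth(h(g(a, h(a, a, a), g(a, a, a)), h(a, a, a), h(a, a, a))) = 1 + max(2, 1, 1) = 3
depth(h(a, a, h(a, a, a))) = 1 + max(0, 0, 1) = 2
depth(h(g(a, a, a), h(a, a, a), g(a, a, a))) = 1 + max(1, 1, 1) = 2
depth(h(h(a, a, a), h(a, a, h(a, a, a)), h(g(a, a, a), h(a, a, a), g(a, a, a)))) = 1 + max(1, 2, 2) = 3
depth(h(g(a, g(a, h(a, a, a), a), h(a, a, g(a, a, a))), h(g(a, h(a, a, a), g(a, a, a)), h(a, a, a), h(a, a, a)), h(h(a, a, a), h(a, a, h(a, a, a)), h(g(a, a, a), h(a, a, a), g(a, a, a))))) = 1 + max(3, 3, 3) = 4
depth(g(h(a, a, a), a, a)) = 1 + max(1, 0, 0) = 2
depth(h(g(a, a, a), a, h(a, a, a))) = 1 + max(1, 0, 1) = 2
depth(g(g(h(a, a, a), a, a), h(g(a, a, a), a, h(a, a, a)), g(a, a, a))) = 1 + max(2, 2, 1) = 3
depth(g(g(a, a, a), g(a, a, a), h(a, a, a))) = 1 + max(1, 1, 1) = 2
depth(g(g(g(a, a, a), g(a, a, a), h(a, a, a)), h(a, a, a), g(a, a, a))) = 1 + max(2, 1, 1) = 3
depth(g(h(g(a, g(a, h(a, a, a), a), h(a, a, g(a, a, a))), h(g(a, h(a, a, a), g(a, a, a)), h(a, a, a), h(a, a, a)), h(h(a, a, a), h(a, a, h(a, a, a)), h(g(a, a, a), h(a, a, a), g(a, a, a)))), g(g(h(a, a, a), a, a), h(g(a, a, a), a, h(a, a, a)), g(a, a, a)), g(g(g(a, a, a), g(a, a, a), h(a, a, a)), h(a, a, a), g(a, a, a)))) = 1 + max(4, 3, 3) = 5
depth(g(g(h(h(a, a, a), h(a, a, a), h(a, a, a)), g(a, a, a), a), h(g(g(a, h(a, a, a), a), g(g(a, a, a), a, a), g(g(a, a, a), g(a, g(a, a, a), a), h(a, g(a, a, a), g(a, a, a)))), h(a, a, h(a, h(a, a, g(a, a, a)), a)), g(a, g(a, a, a), h(a, a, a))), g(h(g(a, g(a, h(a, a, a), a), h(a, a, g(a, a, a))), h(g(a, h(a, a, a), g(a, a, a)), h(a, a, a), h(a, a, a)), h(h(a, a, a), h(a, a, h(a, a, a)), h(g(a, a, a), h(a, a, a), g(a, a, a)))), g(g(h(a, a, a), a, a), h(g(a, a, a), a, h(a, a, a)), g(a, a, a)), g(g(g(a, a, a), g(a, a, a), h(a, a, a)), h(a, a, a), g(a, a, a))))) = 1 + max(3, 5, 5) = 6

6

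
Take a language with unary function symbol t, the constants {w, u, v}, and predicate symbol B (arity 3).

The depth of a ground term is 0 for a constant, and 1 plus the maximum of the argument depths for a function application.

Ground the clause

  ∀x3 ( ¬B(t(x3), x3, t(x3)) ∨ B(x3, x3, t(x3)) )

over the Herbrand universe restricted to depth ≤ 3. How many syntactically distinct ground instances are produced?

12

Ground terms of depth ≤ 3:
  Count level by level. With function symbols t/1, the terms of depth ≤ k are the 3 constants together with each function applied to depth-≤(k−1) tuples, so N_k = 3 + N_{k-1}.
  N_0 = 3
  N_1 = 3 + 3 = 6
  N_2 = 3 + 6 = 9
  N_3 = 3 + 9 = 12
So there are 12 ground terms available for substitution.
The body mentions the single quantified variable x3; since ground terms form a free algebra, no two substitutions collapse to the same formula.
Number of ground instances = 12.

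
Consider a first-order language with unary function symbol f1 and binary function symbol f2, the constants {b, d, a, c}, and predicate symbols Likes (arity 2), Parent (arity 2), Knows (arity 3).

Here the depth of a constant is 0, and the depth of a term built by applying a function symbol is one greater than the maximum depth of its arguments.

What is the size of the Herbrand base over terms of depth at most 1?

First count ground terms of depth ≤ 1.
Write N_k for the number of ground terms of depth ≤ k. A term of depth ≤ k is either a constant or a function symbol applied to arguments of depth ≤ k−1, so N_k = 4 + N_{k-1} + N_{k-1}^2.
N_0 = 4
N_1 = 4 + 4 + 4^2 = 24
So |H| = 24.
Ground atoms are formed by filling each argument slot of a predicate with a term from H, so an r-ary predicate gives |H|^r atoms:
  Likes: 24^2 = 576;  Parent: 24^2 = 576;  Knows: 24^3 = 13824
Total ground atoms: 576 + 576 + 13824 = 14976.

14976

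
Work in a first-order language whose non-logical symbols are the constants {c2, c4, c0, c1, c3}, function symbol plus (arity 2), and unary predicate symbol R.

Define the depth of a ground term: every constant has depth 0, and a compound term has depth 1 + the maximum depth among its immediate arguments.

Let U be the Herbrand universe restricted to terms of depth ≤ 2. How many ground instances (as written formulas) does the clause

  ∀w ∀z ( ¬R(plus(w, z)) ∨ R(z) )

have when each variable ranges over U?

819025

Ground terms of depth ≤ 2:
  Let N_k count ground terms of depth at most k. Each non-constant term of depth ≤ k is some function symbol applied to depth-≤(k−1) arguments, giving N_k = 5 + N_{k-1}^2.
  N_0 = 5
  N_1 = 5 + 5^2 = 30
  N_2 = 5 + 30^2 = 905
So there are 905 ground terms available for substitution.
The clause has 2 distinct variables (w, z), each appearing in the body. In the free term algebra distinct substitutions yield syntactically distinct ground instances.
Number of ground instances = 905^2 = 819025.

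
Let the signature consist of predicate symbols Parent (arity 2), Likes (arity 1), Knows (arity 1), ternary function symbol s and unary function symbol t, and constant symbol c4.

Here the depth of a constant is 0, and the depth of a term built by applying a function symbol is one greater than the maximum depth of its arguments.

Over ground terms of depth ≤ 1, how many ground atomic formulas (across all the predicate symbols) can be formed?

First count ground terms of depth ≤ 1.
Count level by level. With function symbols s/3, t/1, the terms of depth ≤ k are the 1 constant together with each function applied to depth-≤(k−1) tuples, so N_k = 1 + N_{k-1}^3 + N_{k-1}.
N_0 = 1
N_1 = 1 + 1^3 + 1 = 3
Explicitly: c4, s(c4, c4, c4), t(c4).
So |H| = 3.
Each predicate of arity r yields |H|^r ground atoms (one per choice of an r-tuple from H):
  Parent: 3^2 = 9;  Likes: 3;  Knows: 3
Total ground atoms: 9 + 3 + 3 = 15.

15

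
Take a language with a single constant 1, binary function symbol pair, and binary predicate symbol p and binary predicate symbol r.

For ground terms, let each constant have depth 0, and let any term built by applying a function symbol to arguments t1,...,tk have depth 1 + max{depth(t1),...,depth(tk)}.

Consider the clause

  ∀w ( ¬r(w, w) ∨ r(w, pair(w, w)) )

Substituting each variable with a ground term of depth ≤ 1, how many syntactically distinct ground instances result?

2

Ground terms of depth ≤ 1:
  Write N_k for the number of ground terms of depth ≤ k. A term of depth ≤ k is either a constant or a function symbol applied to arguments of depth ≤ k−1, so N_k = 1 + N_{k-1}^2.
  N_0 = 1
  N_1 = 1 + 1^2 = 2
  Explicitly: 1, pair(1, 1).
So there are 2 ground terms available for substitution.
The body mentions the single quantified variable w; since ground terms form a free algebra, no two substitutions collapse to the same formula.
Number of ground instances = 2.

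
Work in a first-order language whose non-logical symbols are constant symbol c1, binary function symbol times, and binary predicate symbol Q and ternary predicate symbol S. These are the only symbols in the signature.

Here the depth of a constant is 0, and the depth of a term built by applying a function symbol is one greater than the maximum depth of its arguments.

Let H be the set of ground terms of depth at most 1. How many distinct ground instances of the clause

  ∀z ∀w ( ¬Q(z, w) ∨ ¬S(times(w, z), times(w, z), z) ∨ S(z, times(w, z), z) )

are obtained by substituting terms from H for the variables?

Ground terms of depth ≤ 1:
  Write N_k for the number of ground terms of depth ≤ k. A term of depth ≤ k is either a constant or a function symbol applied to arguments of depth ≤ k−1, so N_k = 1 + N_{k-1}^2.
  N_0 = 1
  N_1 = 1 + 1^2 = 2
  Explicitly: c1, times(c1, c1).
So there are 2 ground terms available for substitution.
There are 2 variables to instantiate (z, w), each occurring in at least one literal, so different choices give different ground instances.
Number of ground instances = 2^2 = 4.

4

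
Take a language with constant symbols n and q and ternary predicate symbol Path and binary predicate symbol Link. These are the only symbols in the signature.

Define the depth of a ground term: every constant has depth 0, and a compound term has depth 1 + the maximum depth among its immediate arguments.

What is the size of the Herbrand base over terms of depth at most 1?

First count ground terms of depth ≤ 1.
With no function symbols every ground term is a constant, so there are exactly 2 ground terms at every depth bound.
N_0 = 2
N_1 = 2
So |H| = 2.
A ground atom is a predicate applied to a tuple of terms from H, so the count is the sum over predicates of |H|^arity:
  Path: 2^3 = 8;  Link: 2^2 = 4
Total ground atoms: 8 + 4 = 12.

12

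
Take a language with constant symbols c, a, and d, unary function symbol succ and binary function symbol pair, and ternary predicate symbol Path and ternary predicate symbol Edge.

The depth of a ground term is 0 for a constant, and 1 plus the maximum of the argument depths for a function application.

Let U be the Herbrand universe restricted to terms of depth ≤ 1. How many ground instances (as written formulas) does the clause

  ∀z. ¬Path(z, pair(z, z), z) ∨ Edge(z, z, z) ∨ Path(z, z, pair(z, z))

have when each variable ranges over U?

Ground terms of depth ≤ 1:
  Let N_k = |{terms of depth ≤ k}|. Then N_0 = 3 and N_k = 3 + N_{k-1} + N_{k-1}^2 for k ≥ 1 (one summand per function symbol, arity giving the exponent).
  N_0 = 3
  N_1 = 3 + 3 + 3^2 = 15
So there are 15 ground terms available for substitution.
The body mentions the single quantified variable z; since ground terms form a free algebra, no two substitutions collapse to the same formula.
Number of ground instances = 15.

15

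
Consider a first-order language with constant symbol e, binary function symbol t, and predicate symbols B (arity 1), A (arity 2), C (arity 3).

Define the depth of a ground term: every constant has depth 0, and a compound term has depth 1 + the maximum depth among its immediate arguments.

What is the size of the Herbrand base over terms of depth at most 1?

First count ground terms of depth ≤ 1.
Let N_k = |{terms of depth ≤ k}|. Then N_0 = 1 and N_k = 1 + N_{k-1}^2 for k ≥ 1 (one summand per function symbol, arity giving the exponent).
N_0 = 1
N_1 = 1 + 1^2 = 2
So |H| = 2.
Ground atoms are formed by filling each argument slot of a predicate with a term from H, so an r-ary predicate gives |H|^r atoms:
  B: 2;  A: 2^2 = 4;  C: 2^3 = 8
Total ground atoms: 2 + 4 + 8 = 14.

14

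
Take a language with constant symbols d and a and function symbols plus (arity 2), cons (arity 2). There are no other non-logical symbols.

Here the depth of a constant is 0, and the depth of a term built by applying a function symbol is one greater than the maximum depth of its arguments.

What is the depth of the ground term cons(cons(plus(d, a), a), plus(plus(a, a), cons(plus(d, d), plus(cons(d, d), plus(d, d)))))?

depth(plus(d, a)) = 1 + max(0, 0) = 1
depth(cons(plus(d, a), a)) = 1 + max(1, 0) = 2
depth(plus(a, a)) = 1 + max(0, 0) = 1
depth(plus(d, d)) = 1 + max(0, 0) = 1
depth(cons(d, d)) = 1 + max(0, 0) = 1
depth(plus(cons(d, d), plus(d, d))) = 1 + max(1, 1) = 2
depth(cons(plus(d, d), plus(cons(d, d), plus(d, d)))) = 1 + max(1, 2) = 3
depth(plus(plus(a, a), cons(plus(d, d), plus(cons(d, d), plus(d, d))))) = 1 + max(1, 3) = 4
depth(cons(cons(plus(d, a), a), plus(plus(a, a), cons(plus(d, d), plus(cons(d, d), plus(d, d)))))) = 1 + max(2, 4) = 5

5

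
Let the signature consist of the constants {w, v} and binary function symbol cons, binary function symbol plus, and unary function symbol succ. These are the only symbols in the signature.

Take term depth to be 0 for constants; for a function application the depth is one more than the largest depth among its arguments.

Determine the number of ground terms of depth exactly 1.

Write N_k for the number of ground terms of depth ≤ k. A term of depth ≤ k is either a constant or a function symbol applied to arguments of depth ≤ k−1, so N_k = 2 + N_{k-1}^2 + N_{k-1}^2 + N_{k-1}.
N_0 = 2
N_1 = 2 + 2^2 + 2^2 + 2 = 12
Terms of depth exactly 1: N_1 − N_0 = 12 − 2 = 10.

10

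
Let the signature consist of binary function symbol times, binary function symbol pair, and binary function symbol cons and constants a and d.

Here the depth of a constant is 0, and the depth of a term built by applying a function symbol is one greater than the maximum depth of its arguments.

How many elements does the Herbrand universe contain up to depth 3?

Count level by level. With function symbols times/2, pair/2, cons/2, the terms of depth ≤ k are the 2 constants together with each function applied to depth-≤(k−1) tuples, so N_k = 2 + N_{k-1}^2 + N_{k-1}^2 + N_{k-1}^2.
N_0 = 2
N_1 = 2 + 2^2 + 2^2 + 2^2 = 14
N_2 = 2 + 14^2 + 14^2 + 14^2 = 590
N_3 = 2 + 590^2 + 590^2 + 590^2 = 1044302

1044302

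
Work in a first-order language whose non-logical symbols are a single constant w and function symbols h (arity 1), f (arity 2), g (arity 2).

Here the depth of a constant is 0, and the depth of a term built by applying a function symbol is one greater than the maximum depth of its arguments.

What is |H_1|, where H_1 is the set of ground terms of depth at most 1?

4

Count level by level. With function symbols h/1, f/2, g/2, the terms of depth ≤ k are the 1 constant together with each function applied to depth-≤(k−1) tuples, so N_k = 1 + N_{k-1} + N_{k-1}^2 + N_{k-1}^2.
N_0 = 1
N_1 = 1 + 1 + 1^2 + 1^2 = 4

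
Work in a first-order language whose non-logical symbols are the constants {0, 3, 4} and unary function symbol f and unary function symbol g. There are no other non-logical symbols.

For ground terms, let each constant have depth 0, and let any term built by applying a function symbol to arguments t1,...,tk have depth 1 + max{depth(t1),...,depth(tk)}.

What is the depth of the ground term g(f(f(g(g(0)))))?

depth(g(0)) = 1 + depth(0) = 1 + 0 = 1
depth(g(g(0))) = 1 + depth(g(0)) = 1 + 1 = 2
depth(f(g(g(0)))) = 1 + depth(g(g(0))) = 1 + 2 = 3
depth(f(f(g(g(0))))) = 1 + depth(f(g(g(0)))) = 1 + 3 = 4
depth(g(f(f(g(g(0)))))) = 1 + depth(f(f(g(g(0))))) = 1 + 4 = 5

5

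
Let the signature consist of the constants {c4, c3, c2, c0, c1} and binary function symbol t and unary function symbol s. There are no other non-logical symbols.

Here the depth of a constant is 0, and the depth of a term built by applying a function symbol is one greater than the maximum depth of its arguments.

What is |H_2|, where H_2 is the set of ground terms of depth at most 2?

1265

Count level by level. With function symbols t/2, s/1, the terms of depth ≤ k are the 5 constants together with each function applied to depth-≤(k−1) tuples, so N_k = 5 + N_{k-1}^2 + N_{k-1}.
N_0 = 5
N_1 = 5 + 5^2 + 5 = 35
N_2 = 5 + 35^2 + 35 = 1265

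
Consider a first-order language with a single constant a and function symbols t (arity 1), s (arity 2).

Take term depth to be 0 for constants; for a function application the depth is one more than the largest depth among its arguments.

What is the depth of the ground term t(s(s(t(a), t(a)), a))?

4

depth(t(a)) = 1 + depth(a) = 1 + 0 = 1
depth(s(t(a), t(a))) = 1 + max(1, 1) = 2
depth(s(s(t(a), t(a)), a)) = 1 + max(2, 0) = 3
depth(t(s(s(t(a), t(a)), a))) = 1 + depth(s(s(t(a), t(a)), a)) = 1 + 3 = 4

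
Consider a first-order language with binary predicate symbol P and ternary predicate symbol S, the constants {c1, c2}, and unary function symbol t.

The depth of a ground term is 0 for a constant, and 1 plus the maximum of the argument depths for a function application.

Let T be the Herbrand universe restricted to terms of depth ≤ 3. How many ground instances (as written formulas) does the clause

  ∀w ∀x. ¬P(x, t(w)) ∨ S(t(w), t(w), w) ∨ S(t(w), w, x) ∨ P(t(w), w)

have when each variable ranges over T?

Ground terms of depth ≤ 3:
  Let N_k = |{terms of depth ≤ k}|. Then N_0 = 2 and N_k = 2 + N_{k-1} for k ≥ 1 (one summand per function symbol, arity giving the exponent).
  N_0 = 2
  N_1 = 2 + 2 = 4
  N_2 = 2 + 4 = 6
  N_3 = 2 + 6 = 8
  Explicitly: c1, c2, t(c1), t(c2), t(t(c1)), t(t(c2)), t(t(t(c1))), t(t(t(c2))).
So there are 8 ground terms available for substitution.
The clause has 2 distinct variables (w, x), each appearing in the body. In the free term algebra distinct substitutions yield syntactically distinct ground instances.
Number of ground instances = 8^2 = 64.

64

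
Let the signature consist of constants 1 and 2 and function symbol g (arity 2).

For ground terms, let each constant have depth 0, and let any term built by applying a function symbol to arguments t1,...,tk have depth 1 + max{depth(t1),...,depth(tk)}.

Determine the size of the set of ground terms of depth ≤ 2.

Let N_k = |{terms of depth ≤ k}|. Then N_0 = 2 and N_k = 2 + N_{k-1}^2 for k ≥ 1 (one summand per function symbol, arity giving the exponent).
N_0 = 2
N_1 = 2 + 2^2 = 6
N_2 = 2 + 6^2 = 38

38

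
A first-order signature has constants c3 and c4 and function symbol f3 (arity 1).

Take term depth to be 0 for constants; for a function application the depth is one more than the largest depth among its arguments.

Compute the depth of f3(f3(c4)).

2

depth(f3(c4)) = 1 + depth(c4) = 1 + 0 = 1
depth(f3(f3(c4))) = 1 + depth(f3(c4)) = 1 + 1 = 2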